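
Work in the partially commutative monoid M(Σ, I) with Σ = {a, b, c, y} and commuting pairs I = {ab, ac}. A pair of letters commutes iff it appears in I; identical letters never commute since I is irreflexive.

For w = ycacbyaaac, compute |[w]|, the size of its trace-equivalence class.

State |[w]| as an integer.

0(y) covers ∅
1(c) covers 0:y
2(a) covers 0:y
3(c) covers 1:c
4(b) covers 3:c
5(y) covers 2:a, 4:b
6(a) covers 5:y
7(a) covers 6:a
8(a) covers 7:a
9(c) covers 5:y
floor of heap: 0:y
completions by unplaced set U, small U first (add the entries for U minus each lowest piece of U):
  |U|=1: {8}:1  {9}:1
  |U|=2: {7,8}:1  {8,9}:2
  |U|=3: {6,7,8}:1  {7,8,9}:3
  |U|=4: {6,7,8,9}:4
  |U|=5: {5,6,7,8,9}:4
  |U|=6: {2,5,6,7,8,9}:4  {4,5,6,7,8,9}:4
  |U|=7: {2,4,5,6,7,8,9}:8  {3,4,5,6,7,8,9}:4
  |U|=8: {1,3,4,5,6,7,8,9}:4  {2,3,4,5,6,7,8,9}:12
  start at 0(y): 16

16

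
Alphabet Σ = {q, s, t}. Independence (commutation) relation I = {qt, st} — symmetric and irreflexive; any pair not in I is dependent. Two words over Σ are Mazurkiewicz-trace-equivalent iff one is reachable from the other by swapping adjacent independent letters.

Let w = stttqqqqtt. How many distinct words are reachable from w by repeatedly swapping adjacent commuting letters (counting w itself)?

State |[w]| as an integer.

252

0(s) covers ∅
1(t) covers ∅
2(t) covers 1:t
3(t) covers 2:t
4(q) covers 0:s
5(q) covers 4:q
6(q) covers 5:q
7(q) covers 6:q
8(t) covers 3:t
9(t) covers 8:t
floor of heap: 0:s, 1:t
completions by unplaced set U, small U first (add the entries for U minus each lowest piece of U):
  |U|=1: {7}:1  {9}:1
  |U|=2: {6,7}:1  {7,9}:2  {8,9}:1
  |U|=3: {3,8,9}:1  {5,6,7}:1  {6,7,9}:3  {7,8,9}:3
  |U|=4: {2,3,8,9}:1  {3,7,8,9}:4  {4,5,6,7}:1  {5,6,7,9}:4  {6,7,8,9}:6
  |U|=5: {0,4,5,6,7}:1  {1,2,3,8,9}:1  {2,3,7,8,9}:5  {3,6,7,8,9}:10  {4,5,6,7,9}:5  {5,6,7,8,9}:10
  |U|=6: {0,4,5,6,7,9}:6  {1,2,3,7,8,9}:6  {2,3,6,7,8,9}:15  {3,5,6,7,8,9}:20  {4,5,6,7,8,9}:15
  |U|=7: {0,4,5,6,7,8,9}:21  {1,2,3,6,7,8,9}:21  {2,3,5,6,7,8,9}:35  {3,4,5,6,7,8,9}:35
  |U|=8: {0,3,4,5,6,7,8,9}:56  {1,2,3,5,6,7,8,9}:56  {2,3,4,5,6,7,8,9}:70
  start at 0(s): 126
  start at 1(t): 126
sum over floor = 252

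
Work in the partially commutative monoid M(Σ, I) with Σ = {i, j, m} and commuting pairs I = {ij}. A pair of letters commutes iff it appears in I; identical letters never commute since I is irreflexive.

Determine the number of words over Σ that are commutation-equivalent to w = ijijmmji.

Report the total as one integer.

12

0(i) covers ∅
1(j) covers ∅
2(i) covers 0:i
3(j) covers 1:j
4(m) covers 2:i, 3:j
5(m) covers 4:m
6(j) covers 5:m
7(i) covers 5:m
floor of heap: 0:i, 1:j
completions by unplaced set U, small U first (add the entries for U minus each lowest piece of U):
  |U|=1: {6}:1  {7}:1
  |U|=2: {6,7}:2
  |U|=3: {5,6,7}:2
  |U|=4: {4,5,6,7}:2
  |U|=5: {2,4,5,6,7}:2  {3,4,5,6,7}:2
  |U|=6: {0,2,4,5,6,7}:2  {1,3,4,5,6,7}:2  {2,3,4,5,6,7}:4
  start at 0(i): 6
  start at 1(j): 6
sum over floor = 12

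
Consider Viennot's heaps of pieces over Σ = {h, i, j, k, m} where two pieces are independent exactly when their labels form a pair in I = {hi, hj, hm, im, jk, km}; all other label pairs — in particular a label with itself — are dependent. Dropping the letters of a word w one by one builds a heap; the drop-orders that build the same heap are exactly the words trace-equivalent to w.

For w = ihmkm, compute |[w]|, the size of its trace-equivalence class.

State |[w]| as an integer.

piece 0:i — minimal
piece 1:h — minimal
piece 2:m — minimal
piece 3:k rests on {0:i, 1:h}
piece 4:m rests on {2:m}
minimal pieces: {0:i, 1:h, 2:m}
ways to finish when only these pieces remain (= sum over removing one remaining piece with nothing left below it):
  1 left: {3}→1  {4}→1
  2 left: {0,3}→1  {1,3}→1  {2,4}→1  {3,4}→2
  3 left: {0,1,3}→2  {0,3,4}→3  {1,3,4}→3  {2,3,4}→3
  placing 0:i first → 6 extensions
  placing 1:h first → 6 extensions
  placing 2:m first → 8 extensions
total linear extensions = 20

20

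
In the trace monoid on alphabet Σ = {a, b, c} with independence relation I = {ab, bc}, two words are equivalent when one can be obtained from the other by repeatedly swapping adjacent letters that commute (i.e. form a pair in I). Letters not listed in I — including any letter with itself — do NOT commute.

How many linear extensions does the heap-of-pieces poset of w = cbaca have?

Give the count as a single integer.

drop 0:c onto floor
drop 1:b onto floor
drop 2:a onto {0:c}
drop 3:c onto {2:a}
drop 4:a onto {3:c}
ground layer = {0:c, 1:b}
drop-orders for the pieces not yet dropped (sum over which currently-grounded one goes next):
  1 to go: {1} 1  {4} 1
  2 to go: {1,4} 2  {3,4} 1
  3 to go: {1,3,4} 3  {2,3,4} 1
  if 0:c drops first: 4 orders
  if 1:b drops first: 1 orders
heap linearizations: 5

5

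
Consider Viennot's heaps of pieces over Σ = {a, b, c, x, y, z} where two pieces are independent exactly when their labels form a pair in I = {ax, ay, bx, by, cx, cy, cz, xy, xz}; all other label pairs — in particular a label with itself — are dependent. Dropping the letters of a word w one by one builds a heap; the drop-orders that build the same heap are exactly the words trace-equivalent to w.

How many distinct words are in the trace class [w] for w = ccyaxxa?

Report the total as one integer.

105

drop 0:c onto floor
drop 1:c onto {0:c}
drop 2:y onto floor
drop 3:a onto {1:c}
drop 4:x onto floor
drop 5:x onto {4:x}
drop 6:a onto {3:a}
ground layer = {0:c, 2:y, 4:x}
drop-orders for the pieces not yet dropped (sum over which currently-grounded one goes next):
  1 to go: {2} 1  {5} 1  {6} 1
  2 to go: {2,5} 2  {2,6} 2  {3,6} 1  {4,5} 1  {5,6} 2
  3 to go: {1,3,6} 1  {2,3,6} 3  {2,4,5} 3  {2,5,6} 6  {3,5,6} 3  {4,5,6} 3
  4 to go: {0,1,3,6} 1  {1,2,3,6} 4  {1,3,5,6} 4  {2,3,5,6} 12  {2,4,5,6} 12  {3,4,5,6} 6
  5 to go: {0,1,2,3,6} 5  {0,1,3,5,6} 5  {1,2,3,5,6} 20  {1,3,4,5,6} 10  {2,3,4,5,6} 30
  if 0:c drops first: 60 orders
  if 2:y drops first: 15 orders
  if 4:x drops first: 30 orders
heap linearizations: 105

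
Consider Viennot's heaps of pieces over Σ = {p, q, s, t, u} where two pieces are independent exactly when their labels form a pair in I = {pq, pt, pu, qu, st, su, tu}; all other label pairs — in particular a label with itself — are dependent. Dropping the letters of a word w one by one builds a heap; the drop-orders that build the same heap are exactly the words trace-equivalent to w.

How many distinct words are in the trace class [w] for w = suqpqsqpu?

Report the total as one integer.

216

#0=s has no predecessor
#1=u has no predecessor
#2=q depends on [0:s]
#3=p depends on [0:s]
#4=q depends on [2:q]
#5=s depends on [3:p, 4:q]
#6=q depends on [5:s]
#7=p depends on [5:s]
#8=u depends on [1:u]
sources: [0:s, 1:u]
N(rest) = Σ N(rest − s) over sources s of rest; N(one piece) = 1:
  size 1 → [6]=1  [7]=1  [8]=1
  size 2 → [1,8]=1  [6,7]=2  [6,8]=2  [7,8]=2
  size 3 → [1,6,8]=3  [1,7,8]=3  [5,6,7]=2  [6,7,8]=6
  size 4 → [1,6,7,8]=12  [3,5,6,7]=2  [4,5,6,7]=2  [5,6,7,8]=8
  size 5 → [1,5,6,7,8]=20  [2,4,5,6,7]=2  [3,4,5,6,7]=4  [3,5,6,7,8]=10  [4,5,6,7,8]=10
  size 6 → [1,3,5,6,7,8]=30  [1,4,5,6,7,8]=30  [2,3,4,5,6,7]=6  [2,4,5,6,7,8]=12  [3,4,5,6,7,8]=24
  size 7 → [0,2,3,4,5,6,7]=6  [1,2,4,5,6,7,8]=42  [1,3,4,5,6,7,8]=84  [2,3,4,5,6,7,8]=42
  first=0(s) contributes 168
  first=1(u) contributes 48
|[w]| = 216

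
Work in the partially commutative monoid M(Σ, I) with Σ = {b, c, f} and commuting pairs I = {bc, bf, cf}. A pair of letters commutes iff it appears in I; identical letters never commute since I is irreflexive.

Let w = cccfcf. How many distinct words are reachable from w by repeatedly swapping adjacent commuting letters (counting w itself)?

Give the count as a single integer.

15

drop 0:c onto floor
drop 1:c onto {0:c}
drop 2:c onto {1:c}
drop 3:f onto floor
drop 4:c onto {2:c}
drop 5:f onto {3:f}
ground layer = {0:c, 3:f}
drop-orders for the pieces not yet dropped (sum over which currently-grounded one goes next):
  1 to go: {4} 1  {5} 1
  2 to go: {2,4} 1  {3,5} 1  {4,5} 2
  3 to go: {1,2,4} 1  {2,4,5} 3  {3,4,5} 3
  4 to go: {0,1,2,4} 1  {1,2,4,5} 4  {2,3,4,5} 6
  if 0:c drops first: 10 orders
  if 3:f drops first: 5 orders
heap linearizations: 15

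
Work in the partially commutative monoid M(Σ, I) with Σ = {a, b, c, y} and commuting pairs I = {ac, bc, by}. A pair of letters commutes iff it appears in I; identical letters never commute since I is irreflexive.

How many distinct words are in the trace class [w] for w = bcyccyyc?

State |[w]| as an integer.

0(b) covers ∅
1(c) covers ∅
2(y) covers 1:c
3(c) covers 2:y
4(c) covers 3:c
5(y) covers 4:c
6(y) covers 5:y
7(c) covers 6:y
floor of heap: 0:b, 1:c
completions by unplaced set U, small U first (add the entries for U minus each lowest piece of U):
  |U|=1: {0}:1  {7}:1
  |U|=2: {0,7}:2  {6,7}:1
  |U|=3: {0,6,7}:3  {5,6,7}:1
  |U|=4: {0,5,6,7}:4  {4,5,6,7}:1
  |U|=5: {0,4,5,6,7}:5  {3,4,5,6,7}:1
  |U|=6: {0,3,4,5,6,7}:6  {2,3,4,5,6,7}:1
  start at 0(b): 1
  start at 1(c): 7
sum over floor = 8

8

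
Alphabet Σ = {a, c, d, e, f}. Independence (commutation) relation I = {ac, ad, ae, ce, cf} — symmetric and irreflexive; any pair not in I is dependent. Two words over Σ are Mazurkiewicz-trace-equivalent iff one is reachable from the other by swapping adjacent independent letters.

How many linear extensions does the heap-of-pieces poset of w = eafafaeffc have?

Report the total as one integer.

40

0(e) covers ∅
1(a) covers ∅
2(f) covers 0:e, 1:a
3(a) covers 2:f
4(f) covers 3:a
5(a) covers 4:f
6(e) covers 4:f
7(f) covers 5:a, 6:e
8(f) covers 7:f
9(c) covers ∅
floor of heap: 0:e, 1:a, 9:c
completions by unplaced set U, small U first (add the entries for U minus each lowest piece of U):
  |U|=1: {8}:1  {9}:1
  |U|=2: {7,8}:1  {8,9}:2
  |U|=3: {5,7,8}:1  {6,7,8}:1  {7,8,9}:3
  |U|=4: {5,6,7,8}:2  {5,7,8,9}:4  {6,7,8,9}:4
  |U|=5: {4,5,6,7,8}:2  {5,6,7,8,9}:10
  |U|=6: {3,4,5,6,7,8}:2  {4,5,6,7,8,9}:12
  |U|=7: {2,3,4,5,6,7,8}:2  {3,4,5,6,7,8,9}:14
  |U|=8: {0,2,3,4,5,6,7,8}:2  {1,2,3,4,5,6,7,8}:2  {2,3,4,5,6,7,8,9}:16
  start at 0(e): 18
  start at 1(a): 18
  start at 9(c): 4
sum over floor = 40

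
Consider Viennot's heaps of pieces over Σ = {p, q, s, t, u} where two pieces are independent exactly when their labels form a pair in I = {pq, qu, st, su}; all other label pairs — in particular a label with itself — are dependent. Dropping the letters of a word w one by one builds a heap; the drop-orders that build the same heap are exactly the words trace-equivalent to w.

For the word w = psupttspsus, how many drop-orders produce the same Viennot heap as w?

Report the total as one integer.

18

piece 0:p — minimal
piece 1:s rests on {0:p}
piece 2:u rests on {0:p}
piece 3:p rests on {1:s, 2:u}
piece 4:t rests on {3:p}
piece 5:t rests on {4:t}
piece 6:s rests on {3:p}
piece 7:p rests on {5:t, 6:s}
piece 8:s rests on {7:p}
piece 9:u rests on {7:p}
piece 10:s rests on {8:s}
minimal pieces: {0:p}
ways to finish when only these pieces remain (= sum over removing one remaining piece with nothing left below it):
  1 left: {9}→1  {10}→1
  2 left: {8,10}→1  {9,10}→2
  3 left: {8,9,10}→3
  4 left: {7,8,9,10}→3
  5 left: {5,7,8,9,10}→3  {6,7,8,9,10}→3
  6 left: {4,5,7,8,9,10}→3  {5,6,7,8,9,10}→6
  7 left: {4,5,6,7,8,9,10}→9
  8 left: {3,4,5,6,7,8,9,10}→9
  9 left: {1,3,4,5,6,7,8,9,10}→9  {2,3,4,5,6,7,8,9,10}→9
  placing 0:p first → 18 extensions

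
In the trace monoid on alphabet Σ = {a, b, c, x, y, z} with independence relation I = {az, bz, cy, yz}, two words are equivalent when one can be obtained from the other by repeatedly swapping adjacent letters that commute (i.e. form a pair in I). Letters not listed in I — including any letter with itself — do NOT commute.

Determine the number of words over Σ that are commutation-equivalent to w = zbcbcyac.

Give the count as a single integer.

4

0(z) covers ∅
1(b) covers ∅
2(c) covers 0:z, 1:b
3(b) covers 2:c
4(c) covers 3:b
5(y) covers 3:b
6(a) covers 4:c, 5:y
7(c) covers 6:a
floor of heap: 0:z, 1:b
completions by unplaced set U, small U first (add the entries for U minus each lowest piece of U):
  |U|=1: {7}:1
  |U|=2: {6,7}:1
  |U|=3: {4,6,7}:1  {5,6,7}:1
  |U|=4: {4,5,6,7}:2
  |U|=5: {3,4,5,6,7}:2
  |U|=6: {2,3,4,5,6,7}:2
  start at 0(z): 2
  start at 1(b): 2
sum over floor = 4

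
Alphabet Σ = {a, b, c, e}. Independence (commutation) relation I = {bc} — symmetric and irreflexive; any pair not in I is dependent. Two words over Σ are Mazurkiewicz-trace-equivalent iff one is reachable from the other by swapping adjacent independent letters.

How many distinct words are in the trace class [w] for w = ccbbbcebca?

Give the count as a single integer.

0(c) covers ∅
1(c) covers 0:c
2(b) covers ∅
3(b) covers 2:b
4(b) covers 3:b
5(c) covers 1:c
6(e) covers 4:b, 5:c
7(b) covers 6:e
8(c) covers 6:e
9(a) covers 7:b, 8:c
floor of heap: 0:c, 2:b
completions by unplaced set U, small U first (add the entries for U minus each lowest piece of U):
  |U|=1: {9}:1
  |U|=2: {7,9}:1  {8,9}:1
  |U|=3: {7,8,9}:2
  |U|=4: {6,7,8,9}:2
  |U|=5: {4,6,7,8,9}:2  {5,6,7,8,9}:2
  |U|=6: {1,5,6,7,8,9}:2  {3,4,6,7,8,9}:2  {4,5,6,7,8,9}:4
  |U|=7: {0,1,5,6,7,8,9}:2  {1,4,5,6,7,8,9}:6  {2,3,4,6,7,8,9}:2  {3,4,5,6,7,8,9}:6
  |U|=8: {0,1,4,5,6,7,8,9}:8  {1,3,4,5,6,7,8,9}:12  {2,3,4,5,6,7,8,9}:8
  start at 0(c): 20
  start at 2(b): 20
sum over floor = 40

40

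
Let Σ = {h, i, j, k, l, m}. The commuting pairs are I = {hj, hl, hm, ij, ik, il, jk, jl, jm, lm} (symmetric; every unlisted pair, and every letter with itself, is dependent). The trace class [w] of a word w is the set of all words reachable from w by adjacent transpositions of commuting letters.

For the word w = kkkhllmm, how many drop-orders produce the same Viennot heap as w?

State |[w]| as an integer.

#0=k has no predecessor
#1=k depends on [0:k]
#2=k depends on [1:k]
#3=h depends on [2:k]
#4=l depends on [2:k]
#5=l depends on [4:l]
#6=m depends on [2:k]
#7=m depends on [6:m]
sources: [0:k]
N(rest) = Σ N(rest − s) over sources s of rest; N(one piece) = 1:
  size 1 → [3]=1  [5]=1  [7]=1
  size 2 → [3,5]=2  [3,7]=2  [4,5]=1  [5,7]=2  [6,7]=1
  size 3 → [3,4,5]=3  [3,5,7]=6  [3,6,7]=3  [4,5,7]=3  [5,6,7]=3
  size 4 → [3,4,5,7]=12  [3,5,6,7]=12  [4,5,6,7]=6
  size 5 → [3,4,5,6,7]=30
  size 6 → [2,3,4,5,6,7]=30
  first=0(k) contributes 30

30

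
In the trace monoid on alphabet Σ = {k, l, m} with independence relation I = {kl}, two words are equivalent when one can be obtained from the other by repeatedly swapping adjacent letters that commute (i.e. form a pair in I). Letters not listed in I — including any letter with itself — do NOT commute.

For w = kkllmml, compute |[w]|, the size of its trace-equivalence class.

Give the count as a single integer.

#0=k has no predecessor
#1=k depends on [0:k]
#2=l has no predecessor
#3=l depends on [2:l]
#4=m depends on [1:k, 3:l]
#5=m depends on [4:m]
#6=l depends on [5:m]
sources: [0:k, 2:l]
N(rest) = Σ N(rest − s) over sources s of rest; N(one piece) = 1:
  size 1 → [6]=1
  size 2 → [5,6]=1
  size 3 → [4,5,6]=1
  size 4 → [1,4,5,6]=1  [3,4,5,6]=1
  size 5 → [0,1,4,5,6]=1  [1,3,4,5,6]=2  [2,3,4,5,6]=1
  first=0(k) contributes 3
  first=2(l) contributes 3
|[w]| = 6

6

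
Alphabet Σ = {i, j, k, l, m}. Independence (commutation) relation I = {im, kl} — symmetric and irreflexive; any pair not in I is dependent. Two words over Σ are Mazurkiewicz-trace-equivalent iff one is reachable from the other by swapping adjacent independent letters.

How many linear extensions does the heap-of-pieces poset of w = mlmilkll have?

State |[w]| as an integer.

8

piece 0:m — minimal
piece 1:l rests on {0:m}
piece 2:m rests on {1:l}
piece 3:i rests on {1:l}
piece 4:l rests on {2:m, 3:i}
piece 5:k rests on {2:m, 3:i}
piece 6:l rests on {4:l}
piece 7:l rests on {6:l}
minimal pieces: {0:m}
ways to finish when only these pieces remain (= sum over removing one remaining piece with nothing left below it):
  1 left: {5}→1  {7}→1
  2 left: {5,7}→2  {6,7}→1
  3 left: {4,6,7}→1  {5,6,7}→3
  4 left: {4,5,6,7}→4
  5 left: {2,4,5,6,7}→4  {3,4,5,6,7}→4
  6 left: {2,3,4,5,6,7}→8
  placing 0:m first → 8 extensions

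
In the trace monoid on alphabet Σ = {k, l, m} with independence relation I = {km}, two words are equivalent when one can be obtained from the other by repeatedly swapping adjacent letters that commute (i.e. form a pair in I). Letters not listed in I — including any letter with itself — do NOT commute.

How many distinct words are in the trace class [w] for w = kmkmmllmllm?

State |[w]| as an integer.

10

#0=k has no predecessor
#1=m has no predecessor
#2=k depends on [0:k]
#3=m depends on [1:m]
#4=m depends on [3:m]
#5=l depends on [2:k, 4:m]
#6=l depends on [5:l]
#7=m depends on [6:l]
#8=l depends on [7:m]
#9=l depends on [8:l]
#10=m depends on [9:l]
sources: [0:k, 1:m]
N(rest) = Σ N(rest − s) over sources s of rest; N(one piece) = 1:
  size 1 → [10]=1
  size 2 → [9,10]=1
  size 3 → [8,9,10]=1
  size 4 → [7,8,9,10]=1
  size 5 → [6,7,8,9,10]=1
  size 6 → [5,6,7,8,9,10]=1
  size 7 → [2,5,6,7,8,9,10]=1  [4,5,6,7,8,9,10]=1
  size 8 → [0,2,5,6,7,8,9,10]=1  [2,4,5,6,7,8,9,10]=2  [3,4,5,6,7,8,9,10]=1
  size 9 → [0,2,4,5,6,7,8,9,10]=3  [1,3,4,5,6,7,8,9,10]=1  [2,3,4,5,6,7,8,9,10]=3
  first=0(k) contributes 4
  first=1(m) contributes 6
|[w]| = 10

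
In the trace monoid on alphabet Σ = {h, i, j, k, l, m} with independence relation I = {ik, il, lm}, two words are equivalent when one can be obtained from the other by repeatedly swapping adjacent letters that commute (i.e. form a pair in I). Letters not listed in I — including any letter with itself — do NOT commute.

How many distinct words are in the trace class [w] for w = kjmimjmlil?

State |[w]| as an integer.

drop 0:k onto floor
drop 1:j onto {0:k}
drop 2:m onto {1:j}
drop 3:i onto {2:m}
drop 4:m onto {3:i}
drop 5:j onto {4:m}
drop 6:m onto {5:j}
drop 7:l onto {5:j}
drop 8:i onto {6:m}
drop 9:l onto {7:l}
ground layer = {0:k}
drop-orders for the pieces not yet dropped (sum over which currently-grounded one goes next):
  1 to go: {8} 1  {9} 1
  2 to go: {6,8} 1  {7,9} 1  {8,9} 2
  3 to go: {6,8,9} 3  {7,8,9} 3
  4 to go: {6,7,8,9} 6
  5 to go: {5,6,7,8,9} 6
  6 to go: {4,5,6,7,8,9} 6
  7 to go: {3,4,5,6,7,8,9} 6
  8 to go: {2,3,4,5,6,7,8,9} 6
  if 0:k drops first: 6 orders

6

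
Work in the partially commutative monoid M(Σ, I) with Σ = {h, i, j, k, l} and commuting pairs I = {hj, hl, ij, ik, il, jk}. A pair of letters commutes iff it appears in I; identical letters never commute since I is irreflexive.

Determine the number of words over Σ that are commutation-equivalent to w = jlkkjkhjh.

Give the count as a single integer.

piece 0:j — minimal
piece 1:l rests on {0:j}
piece 2:k rests on {1:l}
piece 3:k rests on {2:k}
piece 4:j rests on {1:l}
piece 5:k rests on {3:k}
piece 6:h rests on {5:k}
piece 7:j rests on {4:j}
piece 8:h rests on {6:h}
minimal pieces: {0:j}
ways to finish when only these pieces remain (= sum over removing one remaining piece with nothing left below it):
  1 left: {7}→1  {8}→1
  2 left: {4,7}→1  {6,8}→1  {7,8}→2
  3 left: {4,7,8}→3  {5,6,8}→1  {6,7,8}→3
  4 left: {3,5,6,8}→1  {4,6,7,8}→6  {5,6,7,8}→4
  5 left: {2,3,5,6,8}→1  {3,5,6,7,8}→5  {4,5,6,7,8}→10
  6 left: {2,3,5,6,7,8}→6  {3,4,5,6,7,8}→15
  7 left: {2,3,4,5,6,7,8}→21
  placing 0:j first → 21 extensions

21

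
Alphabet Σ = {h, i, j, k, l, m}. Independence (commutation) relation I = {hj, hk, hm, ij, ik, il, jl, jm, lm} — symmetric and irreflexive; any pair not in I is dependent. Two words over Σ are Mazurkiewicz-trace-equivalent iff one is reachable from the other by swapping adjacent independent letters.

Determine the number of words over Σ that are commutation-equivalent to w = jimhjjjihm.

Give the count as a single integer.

840

drop 0:j onto floor
drop 1:i onto floor
drop 2:m onto {1:i}
drop 3:h onto {1:i}
drop 4:j onto {0:j}
drop 5:j onto {4:j}
drop 6:j onto {5:j}
drop 7:i onto {2:m, 3:h}
drop 8:h onto {7:i}
drop 9:m onto {7:i}
ground layer = {0:j, 1:i}
drop-orders for the pieces not yet dropped (sum over which currently-grounded one goes next):
  1 to go: {6} 1  {8} 1  {9} 1
  2 to go: {5,6} 1  {6,8} 2  {6,9} 2  {8,9} 2
  3 to go: {4,5,6} 1  {5,6,8} 3  {5,6,9} 3  {6,8,9} 6  {7,8,9} 2
  4 to go: {0,4,5,6} 1  {2,7,8,9} 2  {3,7,8,9} 2  {4,5,6,8} 4  {4,5,6,9} 4  {5,6,8,9} 12  {6,7,8,9} 8
  5 to go: {0,4,5,6,8} 5  {0,4,5,6,9} 5  {2,3,7,8,9} 4  {2,6,7,8,9} 10  {3,6,7,8,9} 10  {4,5,6,8,9} 20  {5,6,7,8,9} 20
  6 to go: {0,4,5,6,8,9} 30  {1,2,3,7,8,9} 4  {2,3,6,7,8,9} 24  {2,5,6,7,8,9} 30  {3,5,6,7,8,9} 30  {4,5,6,7,8,9} 40
  7 to go: {0,4,5,6,7,8,9} 70  {1,2,3,6,7,8,9} 28  {2,3,5,6,7,8,9} 84  {2,4,5,6,7,8,9} 70  {3,4,5,6,7,8,9} 70
  8 to go: {0,2,4,5,6,7,8,9} 140  {0,3,4,5,6,7,8,9} 140  {1,2,3,5,6,7,8,9} 112  {2,3,4,5,6,7,8,9} 224
  if 0:j drops first: 336 orders
  if 1:i drops first: 504 orders
heap linearizations: 840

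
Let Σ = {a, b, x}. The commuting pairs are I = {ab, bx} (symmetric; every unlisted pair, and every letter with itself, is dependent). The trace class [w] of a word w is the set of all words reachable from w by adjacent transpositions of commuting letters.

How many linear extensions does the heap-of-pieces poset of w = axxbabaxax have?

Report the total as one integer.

45

piece 0:a — minimal
piece 1:x rests on {0:a}
piece 2:x rests on {1:x}
piece 3:b — minimal
piece 4:a rests on {2:x}
piece 5:b rests on {3:b}
piece 6:a rests on {4:a}
piece 7:x rests on {6:a}
piece 8:a rests on {7:x}
piece 9:x rests on {8:a}
minimal pieces: {0:a, 3:b}
ways to finish when only these pieces remain (= sum over removing one remaining piece with nothing left below it):
  1 left: {5}→1  {9}→1
  2 left: {3,5}→1  {5,9}→2  {8,9}→1
  3 left: {3,5,9}→3  {5,8,9}→3  {7,8,9}→1
  4 left: {3,5,8,9}→6  {5,7,8,9}→4  {6,7,8,9}→1
  5 left: {3,5,7,8,9}→10  {4,6,7,8,9}→1  {5,6,7,8,9}→5
  6 left: {2,4,6,7,8,9}→1  {3,5,6,7,8,9}→15  {4,5,6,7,8,9}→6
  7 left: {1,2,4,6,7,8,9}→1  {2,4,5,6,7,8,9}→7  {3,4,5,6,7,8,9}→21
  8 left: {0,1,2,4,6,7,8,9}→1  {1,2,4,5,6,7,8,9}→8  {2,3,4,5,6,7,8,9}→28
  placing 0:a first → 36 extensions
  placing 3:b first → 9 extensions
total linear extensions = 45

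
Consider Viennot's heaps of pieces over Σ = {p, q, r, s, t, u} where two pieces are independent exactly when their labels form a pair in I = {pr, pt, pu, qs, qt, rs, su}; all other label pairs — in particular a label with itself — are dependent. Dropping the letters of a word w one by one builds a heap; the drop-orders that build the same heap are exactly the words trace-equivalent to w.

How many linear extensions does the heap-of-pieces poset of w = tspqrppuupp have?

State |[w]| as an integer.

35

0(t) covers ∅
1(s) covers 0:t
2(p) covers 1:s
3(q) covers 2:p
4(r) covers 3:q
5(p) covers 3:q
6(p) covers 5:p
7(u) covers 4:r
8(u) covers 7:u
9(p) covers 6:p
10(p) covers 9:p
floor of heap: 0:t
completions by unplaced set U, small U first (add the entries for U minus each lowest piece of U):
  |U|=1: {8}:1  {10}:1
  |U|=2: {7,8}:1  {8,10}:2  {9,10}:1
  |U|=3: {4,7,8}:1  {6,9,10}:1  {7,8,10}:3  {8,9,10}:3
  |U|=4: {4,7,8,10}:4  {5,6,9,10}:1  {6,8,9,10}:4  {7,8,9,10}:6
  |U|=5: {4,7,8,9,10}:10  {5,6,8,9,10}:5  {6,7,8,9,10}:10
  |U|=6: {4,6,7,8,9,10}:20  {5,6,7,8,9,10}:15
  |U|=7: {4,5,6,7,8,9,10}:35
  |U|=8: {3,4,5,6,7,8,9,10}:35
  |U|=9: {2,3,4,5,6,7,8,9,10}:35
  start at 0(t): 35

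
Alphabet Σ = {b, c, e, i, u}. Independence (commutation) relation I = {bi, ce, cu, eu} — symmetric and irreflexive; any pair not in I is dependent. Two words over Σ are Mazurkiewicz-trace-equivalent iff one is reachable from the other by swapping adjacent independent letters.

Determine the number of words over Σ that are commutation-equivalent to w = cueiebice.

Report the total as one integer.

24

0(c) covers ∅
1(u) covers ∅
2(e) covers ∅
3(i) covers 0:c, 1:u, 2:e
4(e) covers 3:i
5(b) covers 4:e
6(i) covers 4:e
7(c) covers 5:b, 6:i
8(e) covers 5:b, 6:i
floor of heap: 0:c, 1:u, 2:e
completions by unplaced set U, small U first (add the entries for U minus each lowest piece of U):
  |U|=1: {7}:1  {8}:1
  |U|=2: {7,8}:2
  |U|=3: {5,7,8}:2  {6,7,8}:2
  |U|=4: {5,6,7,8}:4
  |U|=5: {4,5,6,7,8}:4
  |U|=6: {3,4,5,6,7,8}:4
  |U|=7: {0,3,4,5,6,7,8}:4  {1,3,4,5,6,7,8}:4  {2,3,4,5,6,7,8}:4
  start at 0(c): 8
  start at 1(u): 8
  start at 2(e): 8
sum over floor = 24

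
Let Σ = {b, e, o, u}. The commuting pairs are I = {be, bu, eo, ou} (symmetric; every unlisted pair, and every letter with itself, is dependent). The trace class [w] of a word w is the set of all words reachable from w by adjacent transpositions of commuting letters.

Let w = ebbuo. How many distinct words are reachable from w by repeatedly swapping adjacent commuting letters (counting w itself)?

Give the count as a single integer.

10

piece 0:e — minimal
piece 1:b — minimal
piece 2:b rests on {1:b}
piece 3:u rests on {0:e}
piece 4:o rests on {2:b}
minimal pieces: {0:e, 1:b}
ways to finish when only these pieces remain (= sum over removing one remaining piece with nothing left below it):
  1 left: {3}→1  {4}→1
  2 left: {0,3}→1  {2,4}→1  {3,4}→2
  3 left: {0,3,4}→3  {1,2,4}→1  {2,3,4}→3
  placing 0:e first → 4 extensions
  placing 1:b first → 6 extensions
total linear extensions = 10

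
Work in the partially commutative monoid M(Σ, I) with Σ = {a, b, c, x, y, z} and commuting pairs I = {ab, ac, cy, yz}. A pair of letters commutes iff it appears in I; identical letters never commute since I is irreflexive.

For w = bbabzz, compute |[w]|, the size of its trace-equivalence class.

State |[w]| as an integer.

4

piece 0:b — minimal
piece 1:b rests on {0:b}
piece 2:a — minimal
piece 3:b rests on {1:b}
piece 4:z rests on {2:a, 3:b}
piece 5:z rests on {4:z}
minimal pieces: {0:b, 2:a}
ways to finish when only these pieces remain (= sum over removing one remaining piece with nothing left below it):
  1 left: {5}→1
  2 left: {4,5}→1
  3 left: {2,4,5}→1  {3,4,5}→1
  4 left: {1,3,4,5}→1  {2,3,4,5}→2
  placing 0:b first → 3 extensions
  placing 2:a first → 1 extensions
total linear extensions = 4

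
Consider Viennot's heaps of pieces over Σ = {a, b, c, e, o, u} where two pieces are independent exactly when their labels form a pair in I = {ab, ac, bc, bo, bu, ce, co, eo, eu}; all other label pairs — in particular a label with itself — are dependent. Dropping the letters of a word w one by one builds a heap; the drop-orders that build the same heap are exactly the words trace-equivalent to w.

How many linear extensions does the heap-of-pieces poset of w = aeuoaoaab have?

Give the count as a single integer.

#0=a has no predecessor
#1=e depends on [0:a]
#2=u depends on [0:a]
#3=o depends on [2:u]
#4=a depends on [1:e, 3:o]
#5=o depends on [4:a]
#6=a depends on [5:o]
#7=a depends on [6:a]
#8=b depends on [1:e]
sources: [0:a]
N(rest) = Σ N(rest − s) over sources s of rest; N(one piece) = 1:
  size 1 → [7]=1  [8]=1
  size 2 → [6,7]=1  [7,8]=2
  size 3 → [5,6,7]=1  [6,7,8]=3
  size 4 → [4,5,6,7]=1  [5,6,7,8]=4
  size 5 → [3,4,5,6,7]=1  [4,5,6,7,8]=5
  size 6 → [1,4,5,6,7,8]=5  [2,3,4,5,6,7]=1  [3,4,5,6,7,8]=6
  size 7 → [1,3,4,5,6,7,8]=11  [2,3,4,5,6,7,8]=7
  first=0(a) contributes 18

18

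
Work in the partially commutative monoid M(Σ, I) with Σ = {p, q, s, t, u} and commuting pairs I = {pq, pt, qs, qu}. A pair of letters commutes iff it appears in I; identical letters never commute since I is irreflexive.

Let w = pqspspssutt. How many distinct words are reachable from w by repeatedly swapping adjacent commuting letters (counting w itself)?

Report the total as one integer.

#0=p has no predecessor
#1=q has no predecessor
#2=s depends on [0:p]
#3=p depends on [2:s]
#4=s depends on [3:p]
#5=p depends on [4:s]
#6=s depends on [5:p]
#7=s depends on [6:s]
#8=u depends on [7:s]
#9=t depends on [1:q, 8:u]
#10=t depends on [9:t]
sources: [0:p, 1:q]
N(rest) = Σ N(rest − s) over sources s of rest; N(one piece) = 1:
  size 1 → [10]=1
  size 2 → [9,10]=1
  size 3 → [1,9,10]=1  [8,9,10]=1
  size 4 → [1,8,9,10]=2  [7,8,9,10]=1
  size 5 → [1,7,8,9,10]=3  [6,7,8,9,10]=1
  size 6 → [1,6,7,8,9,10]=4  [5,6,7,8,9,10]=1
  size 7 → [1,5,6,7,8,9,10]=5  [4,5,6,7,8,9,10]=1
  size 8 → [1,4,5,6,7,8,9,10]=6  [3,4,5,6,7,8,9,10]=1
  size 9 → [1,3,4,5,6,7,8,9,10]=7  [2,3,4,5,6,7,8,9,10]=1
  first=0(p) contributes 8
  first=1(q) contributes 1
|[w]| = 9

9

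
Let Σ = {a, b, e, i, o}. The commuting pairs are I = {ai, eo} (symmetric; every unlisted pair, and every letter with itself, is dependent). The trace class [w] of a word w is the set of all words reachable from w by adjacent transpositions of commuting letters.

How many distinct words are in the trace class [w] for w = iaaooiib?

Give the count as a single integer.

#0=i has no predecessor
#1=a has no predecessor
#2=a depends on [1:a]
#3=o depends on [0:i, 2:a]
#4=o depends on [3:o]
#5=i depends on [4:o]
#6=i depends on [5:i]
#7=b depends on [6:i]
sources: [0:i, 1:a]
N(rest) = Σ N(rest − s) over sources s of rest; N(one piece) = 1:
  size 1 → [7]=1
  size 2 → [6,7]=1
  size 3 → [5,6,7]=1
  size 4 → [4,5,6,7]=1
  size 5 → [3,4,5,6,7]=1
  size 6 → [0,3,4,5,6,7]=1  [2,3,4,5,6,7]=1
  first=0(i) contributes 1
  first=1(a) contributes 2
|[w]| = 3

3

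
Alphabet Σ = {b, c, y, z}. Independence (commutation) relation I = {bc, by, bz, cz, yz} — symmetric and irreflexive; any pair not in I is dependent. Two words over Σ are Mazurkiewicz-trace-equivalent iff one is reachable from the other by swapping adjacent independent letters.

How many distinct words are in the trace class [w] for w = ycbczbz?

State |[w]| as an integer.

drop 0:y onto floor
drop 1:c onto {0:y}
drop 2:b onto floor
drop 3:c onto {1:c}
drop 4:z onto floor
drop 5:b onto {2:b}
drop 6:z onto {4:z}
ground layer = {0:y, 2:b, 4:z}
drop-orders for the pieces not yet dropped (sum over which currently-grounded one goes next):
  1 to go: {3} 1  {5} 1  {6} 1
  2 to go: {1,3} 1  {2,5} 1  {3,5} 2  {3,6} 2  {4,6} 1  {5,6} 2
  3 to go: {0,1,3} 1  {1,3,5} 3  {1,3,6} 3  {2,3,5} 3  {2,5,6} 3  {3,4,6} 3  {3,5,6} 6  {4,5,6} 3
  4 to go: {0,1,3,5} 4  {0,1,3,6} 4  {1,2,3,5} 6  {1,3,4,6} 6  {1,3,5,6} 12  {2,3,5,6} 12  {2,4,5,6} 6  {3,4,5,6} 12
  5 to go: {0,1,2,3,5} 10  {0,1,3,4,6} 10  {0,1,3,5,6} 20  {1,2,3,5,6} 30  {1,3,4,5,6} 30  {2,3,4,5,6} 30
  if 0:y drops first: 90 orders
  if 2:b drops first: 60 orders
  if 4:z drops first: 60 orders
heap linearizations: 210

210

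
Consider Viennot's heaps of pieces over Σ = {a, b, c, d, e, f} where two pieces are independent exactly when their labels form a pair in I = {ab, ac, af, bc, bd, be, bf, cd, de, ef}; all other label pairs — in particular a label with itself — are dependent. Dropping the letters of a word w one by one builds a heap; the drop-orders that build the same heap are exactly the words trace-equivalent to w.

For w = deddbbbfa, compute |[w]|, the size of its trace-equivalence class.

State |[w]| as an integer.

756

#0=d has no predecessor
#1=e has no predecessor
#2=d depends on [0:d]
#3=d depends on [2:d]
#4=b has no predecessor
#5=b depends on [4:b]
#6=b depends on [5:b]
#7=f depends on [3:d]
#8=a depends on [1:e, 3:d]
sources: [0:d, 1:e, 4:b]
N(rest) = Σ N(rest − s) over sources s of rest; N(one piece) = 1:
  size 1 → [6]=1  [7]=1  [8]=1
  size 2 → [1,8]=1  [5,6]=1  [6,7]=2  [6,8]=2  [7,8]=2
  size 3 → [1,6,8]=3  [1,7,8]=3  [3,7,8]=2  [4,5,6]=1  [5,6,7]=3  [5,6,8]=3  [6,7,8]=6
  size 4 → [1,3,7,8]=5  [1,5,6,8]=6  [1,6,7,8]=12  [2,3,7,8]=2  [3,6,7,8]=8  [4,5,6,7]=4  [4,5,6,8]=4  [5,6,7,8]=12
  size 5 → [0,2,3,7,8]=2  [1,2,3,7,8]=7  [1,3,6,7,8]=25  [1,4,5,6,8]=10  [1,5,6,7,8]=30  [2,3,6,7,8]=10  [3,5,6,7,8]=20  [4,5,6,7,8]=20
  size 6 → [0,1,2,3,7,8]=9  [0,2,3,6,7,8]=12  [1,2,3,6,7,8]=42  [1,3,5,6,7,8]=75  [1,4,5,6,7,8]=60  [2,3,5,6,7,8]=30  [3,4,5,6,7,8]=40
  size 7 → [0,1,2,3,6,7,8]=63  [0,2,3,5,6,7,8]=42  [1,2,3,5,6,7,8]=147  [1,3,4,5,6,7,8]=175  [2,3,4,5,6,7,8]=70
  first=0(d) contributes 392
  first=1(e) contributes 112
  first=4(b) contributes 252
|[w]| = 756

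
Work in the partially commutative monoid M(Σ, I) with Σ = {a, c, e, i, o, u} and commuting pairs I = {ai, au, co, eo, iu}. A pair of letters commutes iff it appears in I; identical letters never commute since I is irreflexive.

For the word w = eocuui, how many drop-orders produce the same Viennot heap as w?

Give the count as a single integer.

9

0(e) covers ∅
1(o) covers ∅
2(c) covers 0:e
3(u) covers 1:o, 2:c
4(u) covers 3:u
5(i) covers 1:o, 2:c
floor of heap: 0:e, 1:o
completions by unplaced set U, small U first (add the entries for U minus each lowest piece of U):
  |U|=1: {4}:1  {5}:1
  |U|=2: {3,4}:1  {4,5}:2
  |U|=3: {3,4,5}:3
  |U|=4: {1,3,4,5}:3  {2,3,4,5}:3
  start at 0(e): 6
  start at 1(o): 3
sum over floor = 9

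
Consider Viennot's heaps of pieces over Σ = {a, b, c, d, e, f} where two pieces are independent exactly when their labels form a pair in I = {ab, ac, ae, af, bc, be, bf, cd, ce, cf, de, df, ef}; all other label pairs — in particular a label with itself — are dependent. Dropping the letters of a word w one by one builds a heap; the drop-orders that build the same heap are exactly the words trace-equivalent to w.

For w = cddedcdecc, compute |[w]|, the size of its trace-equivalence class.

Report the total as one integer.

drop 0:c onto floor
drop 1:d onto floor
drop 2:d onto {1:d}
drop 3:e onto floor
drop 4:d onto {2:d}
drop 5:c onto {0:c}
drop 6:d onto {4:d}
drop 7:e onto {3:e}
drop 8:c onto {5:c}
drop 9:c onto {8:c}
ground layer = {0:c, 1:d, 3:e}
drop-orders for the pieces not yet dropped (sum over which currently-grounded one goes next):
  1 to go: {6} 1  {7} 1  {9} 1
  2 to go: {3,7} 1  {4,6} 1  {6,7} 2  {6,9} 2  {7,9} 2  {8,9} 1
  3 to go: {2,4,6} 1  {3,6,7} 3  {3,7,9} 3  {4,6,7} 3  {4,6,9} 3  {5,8,9} 1  {6,7,9} 6  {6,8,9} 3  {7,8,9} 3
  4 to go: {0,5,8,9} 1  {1,2,4,6} 1  {2,4,6,7} 4  {2,4,6,9} 4  {3,4,6,7} 6  {3,6,7,9} 12  {3,7,8,9} 6  {4,6,7,9} 12  {4,6,8,9} 6  {5,6,8,9} 4  {5,7,8,9} 4  {6,7,8,9} 12
  5 to go: {0,5,6,8,9} 5  {0,5,7,8,9} 5  {1,2,4,6,7} 5  {1,2,4,6,9} 5  {2,3,4,6,7} 10  {2,4,6,7,9} 20  {2,4,6,8,9} 10  {3,4,6,7,9} 30  {3,5,7,8,9} 10  {3,6,7,8,9} 30  {4,5,6,8,9} 10  {4,6,7,8,9} 30  {5,6,7,8,9} 20
  6 to go: {0,3,5,7,8,9} 15  {0,4,5,6,8,9} 15  {0,5,6,7,8,9} 30  {1,2,3,4,6,7} 15  {1,2,4,6,7,9} 30  {1,2,4,6,8,9} 15  {2,3,4,6,7,9} 60  {2,4,5,6,8,9} 20  {2,4,6,7,8,9} 60  {3,4,6,7,8,9} 90  {3,5,6,7,8,9} 60  {4,5,6,7,8,9} 60
  7 to go: {0,2,4,5,6,8,9} 35  {0,3,5,6,7,8,9} 105  {0,4,5,6,7,8,9} 105  {1,2,3,4,6,7,9} 105  {1,2,4,5,6,8,9} 35  {1,2,4,6,7,8,9} 105  {2,3,4,6,7,8,9} 210  {2,4,5,6,7,8,9} 140  {3,4,5,6,7,8,9} 210
  8 to go: {0,1,2,4,5,6,8,9} 70  {0,2,4,5,6,7,8,9} 280  {0,3,4,5,6,7,8,9} 420  {1,2,3,4,6,7,8,9} 420  {1,2,4,5,6,7,8,9} 280  {2,3,4,5,6,7,8,9} 560
  if 0:c drops first: 1260 orders
  if 1:d drops first: 1260 orders
  if 3:e drops first: 630 orders
heap linearizations: 3150

3150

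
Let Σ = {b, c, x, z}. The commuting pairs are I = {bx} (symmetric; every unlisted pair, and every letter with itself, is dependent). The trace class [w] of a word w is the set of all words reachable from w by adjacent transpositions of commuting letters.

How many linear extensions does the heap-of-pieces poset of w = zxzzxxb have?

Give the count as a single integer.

3

0(z) covers ∅
1(x) covers 0:z
2(z) covers 1:x
3(z) covers 2:z
4(x) covers 3:z
5(x) covers 4:x
6(b) covers 3:z
floor of heap: 0:z
completions by unplaced set U, small U first (add the entries for U minus each lowest piece of U):
  |U|=1: {5}:1  {6}:1
  |U|=2: {4,5}:1  {5,6}:2
  |U|=3: {4,5,6}:3
  |U|=4: {3,4,5,6}:3
  |U|=5: {2,3,4,5,6}:3
  start at 0(z): 3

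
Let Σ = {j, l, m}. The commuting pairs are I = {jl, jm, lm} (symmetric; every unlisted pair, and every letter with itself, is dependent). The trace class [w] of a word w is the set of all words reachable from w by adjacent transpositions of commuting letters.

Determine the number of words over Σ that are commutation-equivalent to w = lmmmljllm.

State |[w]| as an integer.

630

piece 0:l — minimal
piece 1:m — minimal
piece 2:m rests on {1:m}
piece 3:m rests on {2:m}
piece 4:l rests on {0:l}
piece 5:j — minimal
piece 6:l rests on {4:l}
piece 7:l rests on {6:l}
piece 8:m rests on {3:m}
minimal pieces: {0:l, 1:m, 5:j}
ways to finish when only these pieces remain (= sum over removing one remaining piece with nothing left below it):
  1 left: {5}→1  {7}→1  {8}→1
  2 left: {3,8}→1  {5,7}→2  {5,8}→2  {6,7}→1  {7,8}→2
  3 left: {2,3,8}→1  {3,5,8}→3  {3,7,8}→3  {4,6,7}→1  {5,6,7}→3  {5,7,8}→6  {6,7,8}→3
  4 left: {0,4,6,7}→1  {1,2,3,8}→1  {2,3,5,8}→4  {2,3,7,8}→4  {3,5,7,8}→12  {3,6,7,8}→6  {4,5,6,7}→4  {4,6,7,8}→4  {5,6,7,8}→12
  5 left: {0,4,5,6,7}→5  {0,4,6,7,8}→5  {1,2,3,5,8}→5  {1,2,3,7,8}→5  {2,3,5,7,8}→20  {2,3,6,7,8}→10  {3,4,6,7,8}→10  {3,5,6,7,8}→30  {4,5,6,7,8}→20
  6 left: {0,3,4,6,7,8}→15  {0,4,5,6,7,8}→30  {1,2,3,5,7,8}→30  {1,2,3,6,7,8}→15  {2,3,4,6,7,8}→20  {2,3,5,6,7,8}→60  {3,4,5,6,7,8}→60
  7 left: {0,2,3,4,6,7,8}→35  {0,3,4,5,6,7,8}→105  {1,2,3,4,6,7,8}→35  {1,2,3,5,6,7,8}→105  {2,3,4,5,6,7,8}→140
  placing 0:l first → 280 extensions
  placing 1:m first → 280 extensions
  placing 5:j first → 70 extensions
total linear extensions = 630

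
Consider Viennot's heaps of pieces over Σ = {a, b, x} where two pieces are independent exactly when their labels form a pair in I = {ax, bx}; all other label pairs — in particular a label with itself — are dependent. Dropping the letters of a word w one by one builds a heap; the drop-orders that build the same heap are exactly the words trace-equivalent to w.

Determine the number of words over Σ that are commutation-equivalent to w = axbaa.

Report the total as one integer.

drop 0:a onto floor
drop 1:x onto floor
drop 2:b onto {0:a}
drop 3:a onto {2:b}
drop 4:a onto {3:a}
ground layer = {0:a, 1:x}
drop-orders for the pieces not yet dropped (sum over which currently-grounded one goes next):
  1 to go: {1} 1  {4} 1
  2 to go: {1,4} 2  {3,4} 1
  3 to go: {1,3,4} 3  {2,3,4} 1
  if 0:a drops first: 4 orders
  if 1:x drops first: 1 orders
heap linearizations: 5

5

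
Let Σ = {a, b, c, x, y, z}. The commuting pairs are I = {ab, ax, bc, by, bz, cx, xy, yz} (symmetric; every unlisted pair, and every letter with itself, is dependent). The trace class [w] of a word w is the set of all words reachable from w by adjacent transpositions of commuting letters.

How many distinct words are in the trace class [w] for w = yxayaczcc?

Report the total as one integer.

drop 0:y onto floor
drop 1:x onto floor
drop 2:a onto {0:y}
drop 3:y onto {2:a}
drop 4:a onto {3:y}
drop 5:c onto {4:a}
drop 6:z onto {1:x, 5:c}
drop 7:c onto {6:z}
drop 8:c onto {7:c}
ground layer = {0:y, 1:x}
drop-orders for the pieces not yet dropped (sum over which currently-grounded one goes next):
  1 to go: {8} 1
  2 to go: {7,8} 1
  3 to go: {6,7,8} 1
  4 to go: {1,6,7,8} 1  {5,6,7,8} 1
  5 to go: {1,5,6,7,8} 2  {4,5,6,7,8} 1
  6 to go: {1,4,5,6,7,8} 3  {3,4,5,6,7,8} 1
  7 to go: {1,3,4,5,6,7,8} 4  {2,3,4,5,6,7,8} 1
  if 0:y drops first: 5 orders
  if 1:x drops first: 1 orders
heap linearizations: 6

6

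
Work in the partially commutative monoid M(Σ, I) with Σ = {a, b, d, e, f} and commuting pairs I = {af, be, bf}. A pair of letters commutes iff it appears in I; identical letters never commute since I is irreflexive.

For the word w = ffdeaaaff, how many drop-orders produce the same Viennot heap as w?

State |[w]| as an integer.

0(f) covers ∅
1(f) covers 0:f
2(d) covers 1:f
3(e) covers 2:d
4(a) covers 3:e
5(a) covers 4:a
6(a) covers 5:a
7(f) covers 3:e
8(f) covers 7:f
floor of heap: 0:f
completions by unplaced set U, small U first (add the entries for U minus each lowest piece of U):
  |U|=1: {6}:1  {8}:1
  |U|=2: {5,6}:1  {6,8}:2  {7,8}:1
  |U|=3: {4,5,6}:1  {5,6,8}:3  {6,7,8}:3
  |U|=4: {4,5,6,8}:4  {5,6,7,8}:6
  |U|=5: {4,5,6,7,8}:10
  |U|=6: {3,4,5,6,7,8}:10
  |U|=7: {2,3,4,5,6,7,8}:10
  start at 0(f): 10

10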